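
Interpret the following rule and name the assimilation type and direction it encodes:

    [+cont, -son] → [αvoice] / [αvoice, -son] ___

progressive voicing assimilation

The rule copies [voice] from the environment onto the target, so the assimilating feature is voicing.
Since the environment is written before the underscore, the trigger precedes the target; the direction is progressive.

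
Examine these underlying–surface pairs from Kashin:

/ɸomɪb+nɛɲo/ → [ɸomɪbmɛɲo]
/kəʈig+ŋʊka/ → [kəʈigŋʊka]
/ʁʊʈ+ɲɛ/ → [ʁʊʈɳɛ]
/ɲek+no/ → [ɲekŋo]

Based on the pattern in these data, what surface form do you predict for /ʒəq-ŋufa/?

[ʒəqɴufa]

The data show progressive place assimilation: /n/ → [m] after /b/; /ɲ/ → [ɳ] after /ʈ/; /n/ → [ŋ] after /k/. In each pair only place changes, matching the preceding consonant, while manner and voice stay constant.
Nothing changes in [kəʈigŋʊka]: there the adjacent consonants already agree in place (/ŋ/ and /g/ are both velar), so this form is consistent with the same rule.
The rule targets /ŋ/ (voiced velar nasal), which sits after the trigger /q/ (uvular).
The voiced uvular nasal is [ɴ], so /ŋ/ → [ɴ].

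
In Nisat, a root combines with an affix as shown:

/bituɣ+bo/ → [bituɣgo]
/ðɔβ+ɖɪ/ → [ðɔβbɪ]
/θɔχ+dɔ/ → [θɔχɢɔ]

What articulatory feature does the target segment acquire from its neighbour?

Comparing underlying and surface forms, /b/ → [g] is the alternation; the neighbouring /ɣ/ is constant.
The change bilabial → velar matches the place of the preceding /ɣ/, identifying this as place assimilation.
Checking the remaining alternations: /ɖ/ → [b] after /β/ (retroflex → bilabial, matching bilabial); /d/ → [ɢ] after /χ/ (alveolar → uvular, matching uvular) — only place changes, and always toward the preceding segment.

place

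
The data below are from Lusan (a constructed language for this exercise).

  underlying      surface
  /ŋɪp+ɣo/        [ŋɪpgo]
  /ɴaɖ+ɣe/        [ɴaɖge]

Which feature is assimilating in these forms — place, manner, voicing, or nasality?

Comparing underlying and surface forms, /ɣ/ → [g] is the alternation; the neighbouring /p/ is constant.
The change fricative → stop matches the manner of the preceding /p/, identifying this as manner assimilation.
The other alternating form patterns the same way: /ɣ/ → [g] after /ɖ/ (fricative → stop, matching a stop) — only manner changes, and always toward the preceding segment.

manner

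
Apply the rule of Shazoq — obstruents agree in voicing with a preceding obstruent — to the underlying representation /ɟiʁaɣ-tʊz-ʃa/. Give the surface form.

[ɟiʁaɣdʊzʒa]

The rule targets /t/ (voiceless alveolar stop), which sits after the trigger /ɣ/ (voiced).
A voiced alveolar stop is [d], so the surface segment is [d].
At the second juncture, /ʃ/ likewise becomes [ʒ] adjacent to /z/.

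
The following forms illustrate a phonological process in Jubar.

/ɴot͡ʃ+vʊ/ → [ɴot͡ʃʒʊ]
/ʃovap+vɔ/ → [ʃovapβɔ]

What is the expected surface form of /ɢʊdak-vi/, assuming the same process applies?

The data show progressive place assimilation: /v/ → [ʒ] after /t͡ʃ/; /v/ → [β] after /p/. In each pair only place changes, matching the preceding consonant, while manner and voice stay constant.
The rule targets /v/ (voiced labiodental fricative), which sits after the trigger /k/ (velar).
A voiced velar fricative is [ɣ], so the surface segment is [ɣ].

[ɢʊdakɣi]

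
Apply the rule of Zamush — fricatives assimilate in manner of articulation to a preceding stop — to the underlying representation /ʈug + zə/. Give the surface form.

[ʈugdə]

The rule targets /z/ (voiced alveolar fricative), which sits after the trigger /g/ (stop).
The voiced alveolar stop is [d], so /z/ → [d].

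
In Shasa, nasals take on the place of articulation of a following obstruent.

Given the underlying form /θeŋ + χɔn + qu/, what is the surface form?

The rule targets /ŋ/ (voiced velar nasal), which sits before the trigger /χ/ (uvular).
Changing only its place to uvular gives [ɴ] — the voiced uvular nasal.
At the second juncture, /n/ likewise becomes [ɴ] adjacent to /q/.

[θeɴχɔɴqu]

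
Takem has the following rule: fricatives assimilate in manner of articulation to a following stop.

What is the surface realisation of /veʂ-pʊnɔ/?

[veʈpʊnɔ]

The rule targets /ʂ/ (voiceless retroflex fricative), which sits before the trigger /p/ (stop).
The voiceless retroflex stop is [ʈ], so /ʂ/ → [ʈ].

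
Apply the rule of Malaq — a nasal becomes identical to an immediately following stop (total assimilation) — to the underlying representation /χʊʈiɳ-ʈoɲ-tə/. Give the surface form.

/ɳ/ is the segment targeted by the rule; it sits immediately before /ʈ/, so it assimilates completely and surfaces as [ʈ].
The same rule applies at the second boundary: /ɲ/ → [t] next to /t/.

[χʊʈiʈʈottə]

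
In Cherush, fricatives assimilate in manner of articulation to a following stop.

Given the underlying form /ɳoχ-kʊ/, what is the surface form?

The rule targets /χ/ (voiceless uvular fricative), which sits before the trigger /k/ (stop).
Changing only its manner to stop gives [q] — the voiceless uvular stop.

[ɳoqkʊ]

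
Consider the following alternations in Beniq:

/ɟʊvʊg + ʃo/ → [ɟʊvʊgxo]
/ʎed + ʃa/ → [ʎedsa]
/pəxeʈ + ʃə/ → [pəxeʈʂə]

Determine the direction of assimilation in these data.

The segment that alternates is /ʃ/, which surfaces as [x] when adjacent to /g/.
The change postalveolar → velar matches the place of the preceding /g/, identifying this as place assimilation.
The other alternating forms pattern the same way: /ʃ/ → [s] after /d/ (postalveolar → alveolar, matching alveolar); /ʃ/ → [ʂ] after /ʈ/ (postalveolar → retroflex, matching retroflex) — only place changes, and always toward the preceding segment.
Since the segment that changes follows the conditioning segment, the assimilation is progressive.

progressive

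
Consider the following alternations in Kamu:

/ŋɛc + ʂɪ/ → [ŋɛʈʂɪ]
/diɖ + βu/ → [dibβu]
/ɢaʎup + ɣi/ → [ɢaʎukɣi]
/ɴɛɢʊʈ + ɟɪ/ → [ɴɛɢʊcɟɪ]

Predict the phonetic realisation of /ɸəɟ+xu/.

The data show regressive place assimilation: /c/ → [ʈ] before /ʂ/; /ɖ/ → [b] before /β/; /p/ → [k] before /ɣ/; /ʈ/ → [c] before /ɟ/. In each pair only place changes, matching the following consonant, while manner and voice stay constant.
The rule targets /ɟ/ (voiced palatal stop), which sits before the trigger /x/ (velar).
Changing only its place to velar gives [g] — the voiced velar stop.

[ɸəgxu]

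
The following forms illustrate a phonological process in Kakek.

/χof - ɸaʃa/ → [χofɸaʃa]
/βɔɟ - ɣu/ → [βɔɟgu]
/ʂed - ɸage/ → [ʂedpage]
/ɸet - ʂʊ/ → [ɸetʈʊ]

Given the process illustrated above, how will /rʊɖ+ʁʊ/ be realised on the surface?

The data show progressive manner assimilation: /ɣ/ → [g] after /ɟ/; /ɸ/ → [p] after /d/; /ʂ/ → [ʈ] after /t/. In each pair only manner changes, matching the preceding consonant, while place and voice stay constant.
Nothing changes in [χofɸaʃa]: there the adjacent consonants already agree in manner (/ɸ/ and /f/ are both fricatives), so this form is consistent with the same rule.
/ʁ/ is a voiced uvular fricative. The preceding trigger /ɖ/ is a stop, so /ʁ/ must become a stop as well.
Changing only its manner to stop gives [ɢ] — the voiced uvular stop.

[rʊɖɢʊ]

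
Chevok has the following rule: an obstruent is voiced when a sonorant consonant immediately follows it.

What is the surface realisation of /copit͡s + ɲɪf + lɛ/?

The rule targets /t͡s/ (voiceless alveolar affricate), which sits before the trigger /ɲ/ (voiced).
Changing only its voicing to voiced gives [d͡z] — the voiced alveolar affricate.
The same rule applies at the second boundary: /f/ → [v] next to /l/.

[copid͡zɲɪvlɛ]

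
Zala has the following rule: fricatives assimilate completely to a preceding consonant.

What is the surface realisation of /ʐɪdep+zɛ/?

/z/ is the segment targeted by the rule; it sits immediately after /p/, so it assimilates completely and surfaces as [p].

[ʐɪdeppɛ]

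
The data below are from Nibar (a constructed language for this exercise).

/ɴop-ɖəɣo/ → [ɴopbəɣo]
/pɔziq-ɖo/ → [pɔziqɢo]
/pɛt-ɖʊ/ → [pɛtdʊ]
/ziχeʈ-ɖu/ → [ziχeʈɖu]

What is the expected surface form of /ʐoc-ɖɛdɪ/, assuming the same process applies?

[ʐocɟɛdɪ]

The data show progressive place assimilation: /ɖ/ → [b] after /p/; /ɖ/ → [ɢ] after /q/; /ɖ/ → [d] after /t/. In each pair only place changes, matching the preceding consonant, while manner and voice stay constant.
No alternation appears in [ziχeʈɖu]: there the adjacent consonants already agree in place (/ɖ/ and /ʈ/ are both retroflex), so this form is consistent with the same rule.
The rule targets /ɖ/ (voiced retroflex stop), which sits after the trigger /c/ (palatal).
The voiced palatal stop is [ɟ], so /ɖ/ → [ɟ].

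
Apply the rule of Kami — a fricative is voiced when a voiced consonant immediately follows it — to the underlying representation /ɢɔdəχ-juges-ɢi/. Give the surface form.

/χ/ is a voiceless uvular fricative. The following trigger /j/ is voiced, so /χ/ must become voiced as well.
A voiced uvular fricative is [ʁ], so the surface segment is [ʁ].
The same rule applies at the second boundary: /s/ → [z] next to /ɢ/.

[ɢɔdəʁjugezɢi]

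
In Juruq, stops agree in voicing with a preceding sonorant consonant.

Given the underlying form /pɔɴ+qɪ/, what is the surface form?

[pɔɴɢɪ]

The rule targets /q/ (voiceless uvular stop), which sits after the trigger /ɴ/ (voiced).
The voiced uvular stop is [ɢ], so /q/ → [ɢ].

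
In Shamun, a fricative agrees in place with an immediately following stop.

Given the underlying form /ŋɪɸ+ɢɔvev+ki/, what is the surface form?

/ɸ/ is a voiceless bilabial fricative. The following trigger /ɢ/ is uvular, so /ɸ/ must become uvular as well.
The voiceless uvular fricative is [χ], so /ɸ/ → [χ].
The same rule applies at the second boundary: /v/ → [ɣ] next to /k/.

[ŋɪχɢɔveɣki]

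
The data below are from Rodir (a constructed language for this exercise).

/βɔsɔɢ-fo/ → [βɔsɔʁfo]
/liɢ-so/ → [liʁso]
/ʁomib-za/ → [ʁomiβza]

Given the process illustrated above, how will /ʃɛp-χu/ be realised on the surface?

[ʃɛɸχu]

The data show regressive manner assimilation: /ɢ/ → [ʁ] before /f/; /ɢ/ → [ʁ] before /s/; /b/ → [β] before /z/. In each pair only manner changes, matching the following consonant, while place and voice stay constant.
The rule targets /p/ (voiceless bilabial stop), which sits before the trigger /χ/ (fricative).
The voiceless bilabial fricative is [ɸ], so /p/ → [ɸ].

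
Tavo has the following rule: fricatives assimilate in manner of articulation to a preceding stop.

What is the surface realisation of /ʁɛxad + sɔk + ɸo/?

[ʁɛxadtɔkpo]

The rule targets /s/ (voiceless alveolar fricative), which sits after the trigger /d/ (stop).
The voiceless alveolar stop is [t], so /s/ → [t].
The same rule applies at the second boundary: /ɸ/ → [p] next to /k/.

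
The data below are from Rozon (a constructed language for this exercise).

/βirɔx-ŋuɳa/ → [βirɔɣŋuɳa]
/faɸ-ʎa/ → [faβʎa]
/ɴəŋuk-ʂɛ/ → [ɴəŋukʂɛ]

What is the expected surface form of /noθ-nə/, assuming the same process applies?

[noðnə]

The data show regressive voicing assimilation: /x/ → [ɣ] before /ŋ/; /ɸ/ → [β] before /ʎ/. In each pair only voicing changes, matching the following consonant, while place and manner stay constant.
No alternation appears in [ɴəŋukʂɛ]: there the adjacent consonants already agree in voicing (/k/ and /ʂ/ are both voiceless), so this form is consistent with the same rule.
/θ/ is a voiceless dental fricative. The following trigger /n/ is voiced, so /θ/ must become voiced as well.
Changing only its voicing to voiced gives [ð] — the voiced dental fricative.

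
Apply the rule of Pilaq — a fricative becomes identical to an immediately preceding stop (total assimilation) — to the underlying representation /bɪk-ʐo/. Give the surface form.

/ʐ/ is the segment targeted by the rule; it sits immediately after /k/, so it assimilates completely and surfaces as [k].

[bɪkko]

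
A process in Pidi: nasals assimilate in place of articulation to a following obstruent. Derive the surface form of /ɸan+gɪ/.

[ɸaŋgɪ]

/n/ is a voiced alveolar nasal. The following trigger /g/ is velar, so /n/ must become velar as well.
A voiced velar nasal is [ŋ], so the surface segment is [ŋ].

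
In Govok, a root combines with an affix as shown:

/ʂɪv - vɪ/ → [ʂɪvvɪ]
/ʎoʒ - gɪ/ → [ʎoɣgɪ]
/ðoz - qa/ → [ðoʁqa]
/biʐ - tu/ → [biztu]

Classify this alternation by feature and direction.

Underlying /ʒ/ is realised as [ɣ] next to /g/; /g/ itself does not change.
/ʒ/ is postalveolar while /g/ is velar; the output [ɣ] is velar, matching the trigger — so the feature that spreads is place.
Manner and voice are unchanged, so the assimilation is partial, not total.
The other alternating forms pattern the same way: /z/ → [ʁ] before /q/ (alveolar → uvular, matching uvular); /ʐ/ → [z] before /t/ (retroflex → alveolar, matching alveolar) — only place changes, and always toward the following segment.
Nothing changes in [ʂɪvvɪ]: there the adjacent consonants already agree in place (/v/ and /v/ are both labiodental), so this form is consistent with the same rule.
The trigger is the following segment, so the direction is regressive (anticipatory).

regressive place assimilation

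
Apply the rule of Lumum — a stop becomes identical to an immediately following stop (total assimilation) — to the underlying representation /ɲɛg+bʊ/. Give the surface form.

[ɲɛbbʊ]

/g/ is the segment targeted by the rule; it sits immediately before /b/, so it assimilates completely and surfaces as [b].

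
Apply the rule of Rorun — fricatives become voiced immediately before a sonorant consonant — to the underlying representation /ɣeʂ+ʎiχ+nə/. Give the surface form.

[ɣeʐʎiʁnə]

/ʂ/ is a voiceless retroflex fricative. The following trigger /ʎ/ is voiced, so /ʂ/ must become voiced as well.
Changing only its voicing to voiced gives [ʐ] — the voiced retroflex fricative.
The same rule applies at the second boundary: /χ/ → [ʁ] next to /n/.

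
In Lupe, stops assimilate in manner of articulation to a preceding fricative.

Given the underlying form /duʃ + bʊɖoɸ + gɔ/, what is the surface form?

/b/ is a voiced bilabial stop. The preceding trigger /ʃ/ is a fricative, so /b/ must become a fricative as well.
Changing only its manner to fricative gives [β] — the voiced bilabial fricative.
The same rule applies at the second boundary: /g/ → [ɣ] next to /ɸ/.

[duʃβʊɖoɸɣɔ]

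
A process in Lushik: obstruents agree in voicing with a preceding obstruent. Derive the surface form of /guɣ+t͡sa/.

The rule targets /t͡s/ (voiceless alveolar affricate), which sits after the trigger /ɣ/ (voiced).
A voiced alveolar affricate is [d͡z], so the surface segment is [d͡z].

[guɣd͡za]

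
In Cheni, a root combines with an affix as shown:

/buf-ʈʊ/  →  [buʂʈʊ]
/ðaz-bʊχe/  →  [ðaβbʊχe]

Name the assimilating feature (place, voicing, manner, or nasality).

place

Comparing underlying and surface forms, /f/ → [ʂ] is the alternation; the neighbouring /ʈ/ is constant.
/f/ is labiodental while /ʈ/ is retroflex; the output [ʂ] is retroflex, matching the trigger — so the feature that spreads is place.
Checking the remaining alternation: /z/ → [β] before /b/ (alveolar → bilabial, matching bilabial) — only place changes, and always toward the following segment.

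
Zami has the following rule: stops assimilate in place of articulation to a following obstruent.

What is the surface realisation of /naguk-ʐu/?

[naguʈʐu]

/k/ is a voiceless velar stop. The following trigger /ʐ/ is retroflex, so /k/ must become retroflex as well.
A voiceless retroflex stop is [ʈ], so the surface segment is [ʈ].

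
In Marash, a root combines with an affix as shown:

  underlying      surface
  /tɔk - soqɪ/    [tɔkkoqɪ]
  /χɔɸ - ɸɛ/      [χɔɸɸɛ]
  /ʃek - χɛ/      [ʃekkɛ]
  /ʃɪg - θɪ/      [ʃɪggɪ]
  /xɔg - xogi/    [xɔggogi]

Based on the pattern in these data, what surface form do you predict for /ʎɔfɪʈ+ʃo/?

The data show progressive total assimilation (/s/ → [k] after /k/; /χ/ → [k] after /k/; /θ/ → [g] after /g/; /x/ → [g] after /g/): in every case the target segment becomes identical to its preceding neighbour, copying more than a single feature.
In [χɔɸɸɛ] the two consonants at the boundary are already identical (/ɸ/ + /ɸ/), so the rule applies vacuously and nothing changes.
/ʃ/ is the segment targeted by the rule; it sits immediately after /ʈ/, so it assimilates completely and surfaces as [ʈ].

[ʎɔfɪʈʈo]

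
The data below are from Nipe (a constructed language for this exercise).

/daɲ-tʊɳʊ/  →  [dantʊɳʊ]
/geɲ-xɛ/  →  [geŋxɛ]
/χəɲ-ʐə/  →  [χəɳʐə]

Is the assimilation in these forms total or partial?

Comparing underlying and surface forms, /ɲ/ → [n] is the alternation; the neighbouring /t/ is constant.
The change palatal → alveolar matches the place of the following /t/, identifying this as place assimilation.
Manner and voice are unchanged, so the assimilation is partial, not total.
The same holds elsewhere in the data: /ɲ/ → [ŋ] before /x/ (palatal → velar, matching velar); /ɲ/ → [ɳ] before /ʐ/ (palatal → retroflex, matching retroflex) — only place changes, and always toward the following segment.

partial assimilation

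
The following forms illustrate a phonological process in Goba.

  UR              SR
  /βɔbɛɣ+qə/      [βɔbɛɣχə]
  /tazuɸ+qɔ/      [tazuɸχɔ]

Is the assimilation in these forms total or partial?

partial assimilation

Underlying /q/ is realised as [χ] next to /ɣ/; /ɣ/ itself does not change.
The change stop → fricative matches the manner of the preceding /ɣ/, identifying this as manner assimilation.
Place and voice are unchanged, so the assimilation is partial, not total.
Checking the remaining alternation: /q/ → [χ] after /ɸ/ (stop → fricative, matching a fricative) — only manner changes, and always toward the preceding segment.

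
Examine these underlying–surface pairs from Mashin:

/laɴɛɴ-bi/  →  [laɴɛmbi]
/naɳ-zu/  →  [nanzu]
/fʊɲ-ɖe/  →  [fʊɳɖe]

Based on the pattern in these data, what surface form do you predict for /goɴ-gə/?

[goŋgə]

The data show regressive place assimilation: /ɴ/ → [m] before /b/; /ɳ/ → [n] before /z/; /ɲ/ → [ɳ] before /ɖ/. In each pair only place changes, matching the following consonant, while manner and voice stay constant.
The rule targets /ɴ/ (voiced uvular nasal), which sits before the trigger /g/ (velar).
The voiced velar nasal is [ŋ], so /ɴ/ → [ŋ].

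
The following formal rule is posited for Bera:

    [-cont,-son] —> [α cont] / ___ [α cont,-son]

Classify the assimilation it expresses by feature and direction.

regressive manner assimilation

The rule copies [cont] (continuancy) from the environment onto the target stops; since [±cont] encodes the stop/fricative manner contrast, the assimilating dimension is manner.
The conditioning segment sits to the right of the focus bar, meaning the trigger follows the segment that changes — regressive assimilation.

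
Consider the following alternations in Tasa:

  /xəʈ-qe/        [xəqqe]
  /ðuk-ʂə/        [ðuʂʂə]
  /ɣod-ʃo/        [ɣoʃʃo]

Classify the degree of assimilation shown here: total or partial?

Comparing underlying and surface forms, /k/ → [ʂ] is the alternation; the neighbouring /ʂ/ is constant.
The output [ʂ] is identical to the trigger /ʂ/ — every feature (place, manner, voicing) has been copied — so this is total assimilation.
The other forms behave the same way: /ʈ/ → [q] before /q/; /d/ → [ʃ] before /ʃ/ — in each case the output is a copy of the following consonant.

total assimilation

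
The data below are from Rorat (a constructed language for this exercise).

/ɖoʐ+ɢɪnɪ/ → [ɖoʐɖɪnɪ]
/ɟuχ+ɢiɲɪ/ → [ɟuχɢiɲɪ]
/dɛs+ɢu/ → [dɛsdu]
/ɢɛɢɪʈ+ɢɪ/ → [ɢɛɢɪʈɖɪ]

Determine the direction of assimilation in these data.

progressive

Comparing underlying and surface forms, /ɢ/ → [ɖ] is the alternation; the neighbouring /ʐ/ is constant.
/ɢ/ is uvular while /ʐ/ is retroflex; the output [ɖ] is retroflex, matching the trigger — so the feature that spreads is place.
The other alternating forms pattern the same way: /ɢ/ → [d] after /s/ (uvular → alveolar, matching alveolar); /ɢ/ → [ɖ] after /ʈ/ (uvular → retroflex, matching retroflex) — only place changes, and always toward the preceding segment.
Nothing changes in [ɟuχɢiɲɪ]: there the adjacent consonants already agree in place (/ɢ/ and /χ/ are both uvular), so this form is consistent with the same rule.
The trigger is the preceding segment, so the direction is progressive (perseverative).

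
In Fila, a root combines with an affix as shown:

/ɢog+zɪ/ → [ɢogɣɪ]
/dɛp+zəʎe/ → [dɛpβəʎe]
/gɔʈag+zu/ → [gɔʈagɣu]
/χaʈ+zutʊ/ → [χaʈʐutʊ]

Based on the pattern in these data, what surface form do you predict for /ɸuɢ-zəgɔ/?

The data show progressive place assimilation: /z/ → [ɣ] after /g/; /z/ → [β] after /p/; /z/ → [ʐ] after /ʈ/. In each pair only place changes, matching the preceding consonant, while manner and voice stay constant.
/z/ is a voiced alveolar fricative. The preceding trigger /ɢ/ is uvular, so /z/ must become uvular as well.
Changing only its place to uvular gives [ʁ] — the voiced uvular fricative.

[ɸuɢʁəgɔ]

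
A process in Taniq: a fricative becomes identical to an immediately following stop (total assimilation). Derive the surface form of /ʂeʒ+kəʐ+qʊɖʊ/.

/ʒ/ is the segment targeted by the rule; it sits immediately before /k/, so it assimilates completely and surfaces as [k].
The same rule applies at the second boundary: /ʐ/ → [q] next to /q/.

[ʂekkəqqʊɖʊ]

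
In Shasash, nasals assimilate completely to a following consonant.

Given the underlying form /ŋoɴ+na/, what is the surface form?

[ŋonna]

/ɴ/ is the segment targeted by the rule; it sits immediately before /n/, so it assimilates completely and surfaces as [n].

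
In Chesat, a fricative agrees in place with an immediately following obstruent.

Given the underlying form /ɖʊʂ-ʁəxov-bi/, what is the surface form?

[ɖʊχʁəxoβbi]

The rule targets /ʂ/ (voiceless retroflex fricative), which sits before the trigger /ʁ/ (uvular).
Changing only its place to uvular gives [χ] — the voiceless uvular fricative.
The same rule applies at the second boundary: /v/ → [β] next to /b/.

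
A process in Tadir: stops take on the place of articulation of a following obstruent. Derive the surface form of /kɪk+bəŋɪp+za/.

[kɪpbəŋɪtza]

/k/ is a voiceless velar stop. The following trigger /b/ is bilabial, so /k/ must become bilabial as well.
A voiceless bilabial stop is [p], so the surface segment is [p].
The same rule applies at the second boundary: /p/ → [t] next to /z/.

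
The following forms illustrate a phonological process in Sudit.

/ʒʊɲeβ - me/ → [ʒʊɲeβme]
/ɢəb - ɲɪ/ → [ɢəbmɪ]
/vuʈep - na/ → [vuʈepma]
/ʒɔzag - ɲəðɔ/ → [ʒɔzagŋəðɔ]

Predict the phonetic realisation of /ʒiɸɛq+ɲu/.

[ʒiɸɛqɴu]

The data show progressive place assimilation: /ɲ/ → [m] after /b/; /n/ → [m] after /p/; /ɲ/ → [ŋ] after /g/. In each pair only place changes, matching the preceding consonant, while manner and voice stay constant.
Nothing changes in [ʒʊɲeβme]: there the adjacent consonants already agree in place (/m/ and /β/ are both bilabial), so this form is consistent with the same rule.
/ɲ/ is a voiced palatal nasal. The preceding trigger /q/ is uvular, so /ɲ/ must become uvular as well.
Changing only its place to uvular gives [ɴ] — the voiced uvular nasal.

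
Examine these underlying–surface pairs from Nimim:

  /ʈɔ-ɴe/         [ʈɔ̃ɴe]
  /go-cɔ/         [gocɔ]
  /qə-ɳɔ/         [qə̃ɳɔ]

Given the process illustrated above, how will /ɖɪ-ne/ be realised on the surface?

The data show regressive nasality assimilation (vowel nasalisation): /ɔ/ → [ɔ̃] before /ɴ/; /ə/ → [ə̃] before /ɳ/ — a vowel is nasalised by an immediately following nasal consonant.
No change occurs in [gocɔ] because the vowel at the boundary is adjacent to an oral consonant, not a nasal (/o/ next to /c/).
/ɪ/ sits next to the nasal /n/ and is therefore nasalised to [ɪ̃].

[ɖɪ̃ne]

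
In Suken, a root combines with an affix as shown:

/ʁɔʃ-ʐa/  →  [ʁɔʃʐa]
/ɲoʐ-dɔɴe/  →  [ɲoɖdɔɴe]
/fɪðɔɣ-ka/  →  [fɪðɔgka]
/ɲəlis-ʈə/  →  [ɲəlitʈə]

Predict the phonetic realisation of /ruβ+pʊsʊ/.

[rubpʊsʊ]

The data show regressive manner assimilation: /ʐ/ → [ɖ] before /d/; /ɣ/ → [g] before /k/; /s/ → [t] before /ʈ/. In each pair only manner changes, matching the following consonant, while place and voice stay constant.
Nothing changes in [ʁɔʃʐa]: there the adjacent consonants already agree in manner (/ʃ/ and /ʐ/ are both fricatives), so this form is consistent with the same rule.
/β/ is a voiced bilabial fricative. The following trigger /p/ is a stop, so /β/ must become a stop as well.
A voiced bilabial stop is [b], so the surface segment is [b].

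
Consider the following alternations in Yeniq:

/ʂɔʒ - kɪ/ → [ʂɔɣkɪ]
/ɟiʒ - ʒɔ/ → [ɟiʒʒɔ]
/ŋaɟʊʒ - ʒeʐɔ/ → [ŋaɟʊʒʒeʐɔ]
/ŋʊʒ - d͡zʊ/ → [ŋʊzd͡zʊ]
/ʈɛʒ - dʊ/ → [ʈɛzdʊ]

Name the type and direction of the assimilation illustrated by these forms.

Comparing underlying and surface forms, /ʒ/ → [ɣ] is the alternation; the neighbouring /k/ is constant.
The change postalveolar → velar matches the place of the following /k/, identifying this as place assimilation.
Manner and voice are unchanged, so the assimilation is partial, not total.
The other alternating forms pattern the same way: /ʒ/ → [z] before /d͡z/ (postalveolar → alveolar, matching alveolar); /ʒ/ → [z] before /d/ (postalveolar → alveolar, matching alveolar) — only place changes, and always toward the following segment.
Nothing changes in [ɟiʒʒɔ], [ŋaɟʊʒʒeʐɔ]: there the adjacent consonants already agree in place (/ʒ/ and /ʒ/ are both postalveolar; /ʒ/ and /ʒ/ are both postalveolar), so these forms are consistent with the same rule.
The trigger is the following segment, so the direction is regressive (anticipatory).

regressive place assimilation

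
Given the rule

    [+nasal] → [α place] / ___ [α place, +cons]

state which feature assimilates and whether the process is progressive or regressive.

regressive place assimilation

The rule copies the place features (abbreviated [place]) from the environment onto the target, so the assimilating feature is place.
Since the environment is written after the underscore, the trigger follows the target; the direction is regressive.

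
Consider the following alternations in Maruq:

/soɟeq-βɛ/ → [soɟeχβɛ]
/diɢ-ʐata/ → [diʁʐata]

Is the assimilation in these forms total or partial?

partial assimilation

Comparing underlying and surface forms, /q/ → [χ] is the alternation; the neighbouring /β/ is constant.
/q/ is a stop while /β/ is a fricative; the output [χ] is a fricative, matching the trigger — so the feature that spreads is manner.
Place and voice are unchanged, so the assimilation is partial, not total.
The same holds elsewhere in the data: /ɢ/ → [ʁ] before /ʐ/ (stop → fricative, matching a fricative) — only manner changes, and always toward the following segment.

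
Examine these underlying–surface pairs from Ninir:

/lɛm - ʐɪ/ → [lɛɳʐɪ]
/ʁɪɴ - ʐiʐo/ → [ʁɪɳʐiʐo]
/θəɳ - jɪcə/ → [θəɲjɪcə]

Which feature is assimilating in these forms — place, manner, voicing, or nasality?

Comparing underlying and surface forms, /m/ → [ɳ] is the alternation; the neighbouring /ʐ/ is constant.
/m/ is bilabial while /ʐ/ is retroflex; the output [ɳ] is retroflex, matching the trigger — so the feature that spreads is place.
Checking the remaining alternations: /ɴ/ → [ɳ] before /ʐ/ (uvular → retroflex, matching retroflex); /ɳ/ → [ɲ] before /j/ (retroflex → palatal, matching palatal) — only place changes, and always toward the following segment.

place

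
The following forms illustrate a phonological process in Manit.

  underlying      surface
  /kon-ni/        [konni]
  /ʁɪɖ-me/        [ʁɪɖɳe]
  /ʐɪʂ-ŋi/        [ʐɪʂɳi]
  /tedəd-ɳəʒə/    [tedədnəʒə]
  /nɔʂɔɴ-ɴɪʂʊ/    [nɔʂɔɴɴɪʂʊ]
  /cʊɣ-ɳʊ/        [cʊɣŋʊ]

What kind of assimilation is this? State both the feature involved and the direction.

progressive place assimilation

Underlying /m/ is realised as [ɳ] next to /ɖ/; /ɖ/ itself does not change.
/m/ is bilabial while /ɖ/ is retroflex; the output [ɳ] is retroflex, matching the trigger — so the feature that spreads is place.
Manner and voice are unchanged, so the assimilation is partial, not total.
Checking the remaining alternations: /ŋ/ → [ɳ] after /ʂ/ (velar → retroflex, matching retroflex); /ɳ/ → [n] after /d/ (retroflex → alveolar, matching alveolar); /ɳ/ → [ŋ] after /ɣ/ (retroflex → velar, matching velar) — only place changes, and always toward the preceding segment.
No alternation appears in [konni], [nɔʂɔɴɴɪʂʊ]: there the adjacent consonants already agree in place (/n/ and /n/ are both alveolar; /ɴ/ and /ɴ/ are both uvular), so these forms are consistent with the same rule.
The trigger is the preceding segment, so the direction is progressive (perseverative).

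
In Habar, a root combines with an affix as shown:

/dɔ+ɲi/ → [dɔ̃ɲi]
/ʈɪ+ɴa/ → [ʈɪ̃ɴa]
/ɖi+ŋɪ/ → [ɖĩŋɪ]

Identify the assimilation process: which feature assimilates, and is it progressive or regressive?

The vowel /ɔ/ surfaces as nasalised [ɔ̃] next to the following nasal /ɲ/ — it has acquired the [+nasal] feature of its neighbour.
The other forms show the same pattern: /ɪ/ → [ɪ̃] before /ɴ/; /i/ → [ĩ] before /ŋ/ — each time a vowel is nasalised next to a following nasal.
Because the conditioning nasal is to the right of the vowel that changes, the process is regressive (anticipatory).

regressive nasality assimilation (vowel nasalisation)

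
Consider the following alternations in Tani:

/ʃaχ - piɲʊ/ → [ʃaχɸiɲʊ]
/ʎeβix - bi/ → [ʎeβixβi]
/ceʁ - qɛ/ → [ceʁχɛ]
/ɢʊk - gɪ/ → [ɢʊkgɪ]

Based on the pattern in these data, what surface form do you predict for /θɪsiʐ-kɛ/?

[θɪsiʐxɛ]

The data show progressive manner assimilation: /p/ → [ɸ] after /χ/; /b/ → [β] after /x/; /q/ → [χ] after /ʁ/. In each pair only manner changes, matching the preceding consonant, while place and voice stay constant.
Nothing changes in [ɢʊkgɪ]: there the adjacent consonants already agree in manner (/g/ and /k/ are both stops), so this form is consistent with the same rule.
/k/ is a voiceless velar stop. The preceding trigger /ʐ/ is a fricative, so /k/ must become a fricative as well.
A voiceless velar fricative is [x], so the surface segment is [x].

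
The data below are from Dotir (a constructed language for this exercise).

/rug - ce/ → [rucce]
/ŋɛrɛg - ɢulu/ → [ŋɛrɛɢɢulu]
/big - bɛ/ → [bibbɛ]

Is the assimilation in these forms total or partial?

The segment that alternates is /g/, which surfaces as [c] when adjacent to /c/.
The output [c] is identical to the trigger /c/ — every feature (place, manner, voicing) has been copied — so this is total assimilation.
The other forms behave the same way: /g/ → [ɢ] before /ɢ/; /g/ → [b] before /b/ — in each case the output is a copy of the following consonant.

total assimilation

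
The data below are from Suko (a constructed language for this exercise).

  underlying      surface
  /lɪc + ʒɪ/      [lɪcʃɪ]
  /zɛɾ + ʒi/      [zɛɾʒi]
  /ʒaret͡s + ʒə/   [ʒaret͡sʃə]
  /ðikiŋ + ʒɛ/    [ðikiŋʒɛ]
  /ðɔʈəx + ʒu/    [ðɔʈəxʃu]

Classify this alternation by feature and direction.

The segment that alternates is /ʒ/, which surfaces as [ʃ] when adjacent to /c/.
The change voiced → voiceless matches the voicing of the preceding /c/, identifying this as voicing assimilation.
Place and manner are unchanged, so the assimilation is partial, not total.
The other alternating forms pattern the same way: /ʒ/ → [ʃ] after /t͡s/ (voiced → voiceless, matching voiceless); /ʒ/ → [ʃ] after /x/ (voiced → voiceless, matching voiceless) — only voicing changes, and always toward the preceding segment.
Nothing changes in [zɛɾʒi], [ðikiŋʒɛ]: there the adjacent consonants already agree in voicing (/ʒ/ and /ɾ/ are both voiced; /ʒ/ and /ŋ/ are both voiced), so these forms are consistent with the same rule.
The trigger is the preceding segment, so the direction is progressive (perseverative).

progressive voicing assimilation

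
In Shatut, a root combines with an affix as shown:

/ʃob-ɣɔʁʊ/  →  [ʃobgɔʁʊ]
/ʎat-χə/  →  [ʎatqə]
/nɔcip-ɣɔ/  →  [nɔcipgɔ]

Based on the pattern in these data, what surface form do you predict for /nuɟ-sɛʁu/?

[nuɟtɛʁu]

The data show progressive manner assimilation: /ɣ/ → [g] after /b/; /χ/ → [q] after /t/; /ɣ/ → [g] after /p/. In each pair only manner changes, matching the preceding consonant, while place and voice stay constant.
The rule targets /s/ (voiceless alveolar fricative), which sits after the trigger /ɟ/ (stop).
Changing only its manner to stop gives [t] — the voiceless alveolar stop.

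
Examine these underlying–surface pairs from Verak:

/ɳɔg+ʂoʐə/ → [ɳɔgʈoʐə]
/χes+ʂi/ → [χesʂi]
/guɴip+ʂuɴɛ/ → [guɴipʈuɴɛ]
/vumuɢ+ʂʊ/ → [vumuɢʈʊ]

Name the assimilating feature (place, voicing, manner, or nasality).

manner

Comparing underlying and surface forms, /ʂ/ → [ʈ] is the alternation; the neighbouring /g/ is constant.
/ʂ/ is a fricative while /g/ is a stop; the output [ʈ] is a stop, matching the trigger — so the feature that spreads is manner.
The same holds elsewhere in the data: /ʂ/ → [ʈ] after /p/ (fricative → stop, matching a stop); /ʂ/ → [ʈ] after /ɢ/ (fricative → stop, matching a stop) — only manner changes, and always toward the preceding segment.
Nothing changes in [χesʂi]: there the adjacent consonants already agree in manner (/ʂ/ and /s/ are both fricatives), so this form is consistent with the same rule.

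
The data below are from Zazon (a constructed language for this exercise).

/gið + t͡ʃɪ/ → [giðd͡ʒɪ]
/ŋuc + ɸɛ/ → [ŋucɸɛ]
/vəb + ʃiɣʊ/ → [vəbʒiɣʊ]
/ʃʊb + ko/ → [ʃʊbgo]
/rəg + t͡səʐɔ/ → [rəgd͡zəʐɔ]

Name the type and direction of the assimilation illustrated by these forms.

progressive voicing assimilation

The segment that alternates is /t͡ʃ/, which surfaces as [d͡ʒ] when adjacent to /ð/.
The change voiceless → voiced matches the voicing of the preceding /ð/, identifying this as voicing assimilation.
Place and manner are unchanged, so the assimilation is partial, not total.
Checking the remaining alternations: /ʃ/ → [ʒ] after /b/ (voiceless → voiced, matching voiced); /k/ → [g] after /b/ (voiceless → voiced, matching voiced); /t͡s/ → [d͡z] after /g/ (voiceless → voiced, matching voiced) — only voicing changes, and always toward the preceding segment.
No alternation appears in [ŋucɸɛ]: there the adjacent consonants already agree in voicing (/ɸ/ and /c/ are both voiceless), so this form is consistent with the same rule.
The trigger is the preceding segment, so the direction is progressive (perseverative).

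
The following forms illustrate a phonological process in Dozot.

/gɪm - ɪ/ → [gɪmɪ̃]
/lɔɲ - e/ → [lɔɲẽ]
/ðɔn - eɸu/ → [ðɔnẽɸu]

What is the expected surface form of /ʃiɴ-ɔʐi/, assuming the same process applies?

The data show progressive nasality assimilation (vowel nasalisation): /ɪ/ → [ɪ̃] after /m/; /e/ → [ẽ] after /ɲ/; /e/ → [ẽ] after /n/ — a vowel is nasalised by an immediately preceding nasal consonant.
The vowel /ɔ/ is adjacent to the preceding nasal /ɴ/, so it acquires [+nasal] and surfaces as [ɔ̃].

[ʃiɴɔ̃ʐi]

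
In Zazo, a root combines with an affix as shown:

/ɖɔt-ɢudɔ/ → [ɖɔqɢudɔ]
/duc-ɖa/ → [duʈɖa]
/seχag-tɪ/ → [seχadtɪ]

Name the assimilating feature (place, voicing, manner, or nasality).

The segment that alternates is /t/, which surfaces as [q] when adjacent to /ɢ/.
The change alveolar → uvular matches the place of the following /ɢ/, identifying this as place assimilation.
Checking the remaining alternations: /c/ → [ʈ] before /ɖ/ (palatal → retroflex, matching retroflex); /g/ → [d] before /t/ (velar → alveolar, matching alveolar) — only place changes, and always toward the following segment.

place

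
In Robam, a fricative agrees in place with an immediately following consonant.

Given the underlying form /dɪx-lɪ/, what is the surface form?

[dɪslɪ]

The rule targets /x/ (voiceless velar fricative), which sits before the trigger /l/ (alveolar).
A voiceless alveolar fricative is [s], so the surface segment is [s].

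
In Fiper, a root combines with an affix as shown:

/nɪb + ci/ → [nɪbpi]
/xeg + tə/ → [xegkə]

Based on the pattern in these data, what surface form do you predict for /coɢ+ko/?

[coɢqo]

The data show progressive place assimilation: /c/ → [p] after /b/; /t/ → [k] after /g/. In each pair only place changes, matching the preceding consonant, while manner and voice stay constant.
/k/ is a voiceless velar stop. The preceding trigger /ɢ/ is uvular, so /k/ must become uvular as well.
Changing only its place to uvular gives [q] — the voiceless uvular stop.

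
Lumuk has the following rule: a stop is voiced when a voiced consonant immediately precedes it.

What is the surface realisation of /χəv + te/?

The rule targets /t/ (voiceless alveolar stop), which sits after the trigger /v/ (voiced).
A voiced alveolar stop is [d], so the surface segment is [d].

[χəvde]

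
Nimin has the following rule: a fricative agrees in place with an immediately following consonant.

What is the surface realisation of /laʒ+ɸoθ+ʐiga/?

[laβɸoʂʐiga]

/ʒ/ is a voiced postalveolar fricative. The following trigger /ɸ/ is bilabial, so /ʒ/ must become bilabial as well.
The voiced bilabial fricative is [β], so /ʒ/ → [β].
At the second juncture, /θ/ likewise becomes [ʂ] adjacent to /ʐ/.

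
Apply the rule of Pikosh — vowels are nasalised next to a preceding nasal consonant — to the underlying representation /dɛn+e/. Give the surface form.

[dɛnẽ]

The vowel /e/ is adjacent to the preceding nasal /n/, so it acquires [+nasal] and surfaces as [ẽ].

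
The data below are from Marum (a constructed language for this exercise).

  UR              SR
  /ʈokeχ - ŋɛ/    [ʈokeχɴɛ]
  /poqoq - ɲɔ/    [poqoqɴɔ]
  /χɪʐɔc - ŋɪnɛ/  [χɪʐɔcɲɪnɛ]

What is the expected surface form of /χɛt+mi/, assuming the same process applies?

[χɛtni]

The data show progressive place assimilation: /ŋ/ → [ɴ] after /χ/; /ɲ/ → [ɴ] after /q/; /ŋ/ → [ɲ] after /c/. In each pair only place changes, matching the preceding consonant, while manner and voice stay constant.
The rule targets /m/ (voiced bilabial nasal), which sits after the trigger /t/ (alveolar).
The voiced alveolar nasal is [n], so /m/ → [n].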